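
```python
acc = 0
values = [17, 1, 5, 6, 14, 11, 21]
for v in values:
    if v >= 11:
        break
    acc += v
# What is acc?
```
Trace:
  acc=0
  acc=0, v=17

Final answer: 0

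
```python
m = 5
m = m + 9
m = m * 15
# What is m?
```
Trace:
  m=5
  m=14
  m=210

Final answer: 210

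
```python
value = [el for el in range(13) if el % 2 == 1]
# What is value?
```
Trace:
  el=0
  el=1
  el=2
  el=3
  el=4
  el=5
  el=6
  el=7
  el=8
  el=9
  el=10
  el=11
  el=12
  value=[1, 3, 5, 7, 9, 11]

Final answer: [1, 3, 5, 7, 9, 11]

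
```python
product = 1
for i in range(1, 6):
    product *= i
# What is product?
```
Trace:
  product=1
  product=1, i=1
  product=2, i=2
  product=6, i=3
  product=24, i=4
  product=120, i=5

Final answer: 120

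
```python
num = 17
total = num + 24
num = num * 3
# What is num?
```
Trace:
  num=17
  num=17, total=41
  num=51, total=41

Final answer: 51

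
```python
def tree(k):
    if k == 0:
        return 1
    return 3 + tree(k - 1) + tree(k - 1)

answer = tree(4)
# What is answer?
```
Call trace (a repeated sub-call is expanded the first time; later identical calls just restate its return value):
tree(k=4)
  tree(k=3)
    tree(k=2)
      tree(k=1)
        tree(k=0)
        -> return 1
        tree(k=0)
        -> return 1
      -> return 5
      tree(k=1) -> return 5  (same call as traced above)
    -> return 13
    tree(k=2) -> return 13  (same call as traced above)
  -> return 29
  tree(k=3) -> return 29  (same call as traced above)
-> return 61

Final answer: 61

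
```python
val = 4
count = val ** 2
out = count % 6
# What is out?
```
Trace:
  val=4
  val=4, count=16
  val=4, count=16, out=4

Final answer: 4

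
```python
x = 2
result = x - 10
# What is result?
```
Trace:
  x=2
  x=2, result=-8

Final answer: -8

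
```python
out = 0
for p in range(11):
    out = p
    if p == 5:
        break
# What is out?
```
Trace:
  out=0
  out=0, p=0
  out=1, p=1
  out=2, p=2
  out=3, p=3
  out=4, p=4
  out=5, p=5

Final answer: 5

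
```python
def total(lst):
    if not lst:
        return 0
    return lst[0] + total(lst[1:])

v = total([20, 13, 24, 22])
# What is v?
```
Call trace:
total(lst=[20, 13, 24, 22])
  total(lst=[13, 24, 22])
    total(lst=[24, 22])
      total(lst=[22])
        total(lst=[])
        -> return 0
      -> return 22
    -> return 46
  -> return 59
-> return 79

Final answer: 79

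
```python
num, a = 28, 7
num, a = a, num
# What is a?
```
Trace:
  num=28, a=7
  num=7, a=28

Final answer: 28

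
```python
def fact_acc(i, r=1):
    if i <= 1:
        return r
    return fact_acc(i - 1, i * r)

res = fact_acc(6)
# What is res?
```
Call trace:
fact_acc(i=6, r=1)
  fact_acc(i=5, r=6)
    fact_acc(i=4, r=30)
      fact_acc(i=3, r=120)
        fact_acc(i=2, r=360)
          fact_acc(i=1, r=720)
          -> return 720
        -> return 720
      -> return 720
    -> return 720
  -> return 720
-> return 720

Final answer: 720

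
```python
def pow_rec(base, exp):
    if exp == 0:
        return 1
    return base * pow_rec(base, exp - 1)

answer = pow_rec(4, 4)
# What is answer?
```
Call trace:
pow_rec(base=4, exp=4)
  pow_rec(base=4, exp=3)
    pow_rec(base=4, exp=2)
      pow_rec(base=4, exp=1)
        pow_rec(base=4, exp=0)
        -> return 1
      -> return 4
    -> return 16
  -> return 64
-> return 256

Final answer: 256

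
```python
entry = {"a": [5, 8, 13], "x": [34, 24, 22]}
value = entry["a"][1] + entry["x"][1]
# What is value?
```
Trace:
  entry={'a': [5, 8, 13], 'x': [34, 24, 22]}
  entry={'a': [5, 8, 13], 'x': [34, 24, 22]}, value=32

Final answer: 32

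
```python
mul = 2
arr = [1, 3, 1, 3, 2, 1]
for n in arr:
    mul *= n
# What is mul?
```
Trace:
  mul=2
  mul=2, n=1
  mul=6, n=3
  mul=6, n=1
  mul=18, n=3
  mul=36, n=2
  mul=36, n=1

Final answer: 36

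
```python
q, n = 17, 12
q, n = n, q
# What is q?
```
Trace:
  q=17, n=12
  q=12, n=17

Final answer: 12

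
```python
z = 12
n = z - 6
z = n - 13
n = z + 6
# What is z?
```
Trace:
  z=12
  z=12, n=6
  z=-7, n=6
  z=-7, n=-1

Final answer: -7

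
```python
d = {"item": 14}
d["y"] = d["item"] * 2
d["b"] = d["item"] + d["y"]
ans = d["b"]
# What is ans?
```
Trace:
  d={'item': 14}
  d={'item': 14, 'y': 28}
  d={'item': 14, 'y': 28, 'b': 42}
  d={'item': 14, 'y': 28, 'b': 42}, ans=42

Final answer: 42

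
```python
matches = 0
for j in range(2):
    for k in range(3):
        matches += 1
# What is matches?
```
Trace:
  matches=0
  matches=1, j=0, k=0
  matches=2, j=0, k=1
  matches=3, j=0, k=2
  matches=4, j=1, k=0
  matches=5, j=1, k=1
  matches=6, j=1, k=2

Final answer: 6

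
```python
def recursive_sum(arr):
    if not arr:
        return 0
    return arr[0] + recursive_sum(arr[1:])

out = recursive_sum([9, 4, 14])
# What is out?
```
Call trace:
recursive_sum(arr=[9, 4, 14])
  recursive_sum(arr=[4, 14])
    recursive_sum(arr=[14])
      recursive_sum(arr=[])
      -> return 0
    -> return 14
  -> return 18
-> return 27

Final answer: 27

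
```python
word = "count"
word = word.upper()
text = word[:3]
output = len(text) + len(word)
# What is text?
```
Trace:
  word='count'
  word='COUNT'
  word='COUNT', text='COU'
  word='COUNT', text='COU', output=8

Final answer: 'COU'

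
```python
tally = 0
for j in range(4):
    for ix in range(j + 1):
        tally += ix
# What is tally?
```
Trace:
  tally=0
  tally=0, j=0, ix=0
  tally=0, j=1, ix=0
  tally=1, j=1, ix=1
  tally=1, j=2, ix=0
  tally=2, j=2, ix=1
  tally=4, j=2, ix=2
  tally=4, j=3, ix=0
  tally=5, j=3, ix=1
  tally=7, j=3, ix=2
  tally=10, j=3, ix=3

Final answer: 10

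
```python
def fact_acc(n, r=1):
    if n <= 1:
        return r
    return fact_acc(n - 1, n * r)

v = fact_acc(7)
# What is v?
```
Call trace:
fact_acc(n=7, r=1)
  fact_acc(n=6, r=7)
    fact_acc(n=5, r=42)
      fact_acc(n=4, r=210)
        fact_acc(n=3, r=840)
          fact_acc(n=2, r=2520)
            fact_acc(n=1, r=5040)
            -> return 5040
          -> return 5040
        -> return 5040
      -> return 5040
    -> return 5040
  -> return 5040
-> return 5040

Final answer: 5040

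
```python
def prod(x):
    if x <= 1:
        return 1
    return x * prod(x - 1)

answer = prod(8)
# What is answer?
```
Call trace:
prod(x=8)
  prod(x=7)
    prod(x=6)
      prod(x=5)
        prod(x=4)
          prod(x=3)
            prod(x=2)
              prod(x=1)
              -> return 1
            -> return 2
          -> return 6
        -> return 24
      -> return 120
    -> return 720
  -> return 5040
-> return 40320

Final answer: 40320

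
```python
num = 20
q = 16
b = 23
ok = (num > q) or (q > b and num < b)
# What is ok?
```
Trace:
  num=20
  num=20, q=16
  num=20, q=16, b=23
  num=20, q=16, b=23, ok=True

Final answer: True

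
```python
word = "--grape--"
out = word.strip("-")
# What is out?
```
Trace:
  word='--grape--'
  word='--grape--', out='grape'

Final answer: 'grape'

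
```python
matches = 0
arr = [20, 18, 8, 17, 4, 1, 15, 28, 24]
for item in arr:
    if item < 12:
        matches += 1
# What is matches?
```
Trace:
  matches=0
  matches=0, item=20
  matches=0, item=18
  matches=1, item=8
  matches=1, item=17
  matches=2, item=4
  matches=3, item=1
  matches=3, item=15
  matches=3, item=28
  matches=3, item=24

Final answer: 3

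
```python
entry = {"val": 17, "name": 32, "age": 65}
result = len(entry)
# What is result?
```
Trace:
  entry={'val': 17, 'name': 32, 'age': 65}
  entry={'val': 17, 'name': 32, 'age': 65}, result=3

Final answer: 3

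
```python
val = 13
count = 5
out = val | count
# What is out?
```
Trace:
  val=13
  val=13, count=5
  val=13, count=5, out=13

Final answer: 13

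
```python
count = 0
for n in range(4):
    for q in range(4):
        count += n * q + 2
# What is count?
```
Trace:
  count=0
  count=2, n=0, q=0
  count=4, n=0, q=1
  count=6, n=0, q=2
  count=8, n=0, q=3
  count=10, n=1, q=0
  count=13, n=1, q=1
  count=17, n=1, q=2
  count=22, n=1, q=3
  count=24, n=2, q=0
  count=28, n=2, q=1
  count=34, n=2, q=2
  count=42, n=2, q=3
  count=44, n=3, q=0
  count=49, n=3, q=1
  count=57, n=3, q=2
  count=68, n=3, q=3

Final answer: 68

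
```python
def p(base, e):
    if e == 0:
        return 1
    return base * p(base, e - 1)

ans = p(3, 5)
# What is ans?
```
Call trace:
p(base=3, e=5)
  p(base=3, e=4)
    p(base=3, e=3)
      p(base=3, e=2)
        p(base=3, e=1)
          p(base=3, e=0)
          -> return 1
        -> return 3
      -> return 9
    -> return 27
  -> return 81
-> return 243

Final answer: 243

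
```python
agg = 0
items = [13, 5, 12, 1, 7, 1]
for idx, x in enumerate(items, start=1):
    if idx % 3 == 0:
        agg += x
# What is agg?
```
Trace:
  agg=0
  agg=0, idx=1, x=13
  agg=0, idx=2, x=5
  agg=12, idx=3, x=12
  agg=12, idx=4, x=1
  agg=12, idx=5, x=7
  agg=13, idx=6, x=1

Final answer: 13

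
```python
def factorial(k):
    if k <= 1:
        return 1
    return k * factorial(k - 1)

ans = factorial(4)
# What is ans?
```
Call trace:
factorial(k=4)
  factorial(k=3)
    factorial(k=2)
      factorial(k=1)
      -> return 1
    -> return 2
  -> return 6
-> return 24

Final answer: 24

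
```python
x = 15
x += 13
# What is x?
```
Trace:
  x=15
  x=28

Final answer: 28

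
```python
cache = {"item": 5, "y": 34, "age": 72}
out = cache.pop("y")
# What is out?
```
Trace:
  cache={'item': 5, 'y': 34, 'age': 72}
  cache={'item': 5, 'age': 72}, out=34

Final answer: 34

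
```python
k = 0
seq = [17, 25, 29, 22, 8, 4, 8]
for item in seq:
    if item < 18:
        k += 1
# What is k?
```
Trace:
  k=0
  k=1, item=17
  k=1, item=25
  k=1, item=29
  k=1, item=22
  k=2, item=8
  k=3, item=4
  k=4, item=8

Final answer: 4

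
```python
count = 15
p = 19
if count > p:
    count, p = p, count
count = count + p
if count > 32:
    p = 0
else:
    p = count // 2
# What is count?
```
Trace:
  count=15
  count=15, p=19
  count=15, p=19
  count=34, p=19
  count=34, p=0

Final answer: 34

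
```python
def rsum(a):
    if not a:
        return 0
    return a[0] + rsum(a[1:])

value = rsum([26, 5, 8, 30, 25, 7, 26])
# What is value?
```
Call trace:
rsum(a=[26, 5, 8, 30, 25, 7, 26])
  rsum(a=[5, 8, 30, 25, 7, 26])
    rsum(a=[8, 30, 25, 7, 26])
      rsum(a=[30, 25, 7, 26])
        rsum(a=[25, 7, 26])
          rsum(a=[7, 26])
            rsum(a=[26])
              rsum(a=[])
              -> return 0
            -> return 26
          -> return 33
        -> return 58
      -> return 88
    -> return 96
  -> return 101
-> return 127

Final answer: 127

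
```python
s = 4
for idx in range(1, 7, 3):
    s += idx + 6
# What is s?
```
Trace:
  s=4
  s=11, idx=1
  s=21, idx=4

Final answer: 21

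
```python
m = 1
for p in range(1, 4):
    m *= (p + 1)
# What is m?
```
Trace:
  m=1
  m=2, p=1
  m=6, p=2
  m=24, p=3

Final answer: 24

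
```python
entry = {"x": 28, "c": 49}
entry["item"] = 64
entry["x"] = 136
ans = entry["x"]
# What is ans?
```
Trace:
  entry={'x': 28, 'c': 49}
  entry={'x': 28, 'c': 49, 'item': 64}
  entry={'x': 136, 'c': 49, 'item': 64}
  entry={'x': 136, 'c': 49, 'item': 64}, ans=136

Final answer: 136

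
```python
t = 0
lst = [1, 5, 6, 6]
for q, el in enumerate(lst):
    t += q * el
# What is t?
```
Trace:
  t=0
  t=0, q=0, el=1
  t=5, q=1, el=5
  t=17, q=2, el=6
  t=35, q=3, el=6

Final answer: 35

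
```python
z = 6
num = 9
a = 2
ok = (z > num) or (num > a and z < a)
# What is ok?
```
Trace:
  z=6
  z=6, num=9
  z=6, num=9, a=2
  z=6, num=9, a=2, ok=False

Final answer: False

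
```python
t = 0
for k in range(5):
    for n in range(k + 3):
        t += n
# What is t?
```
Trace:
  t=0
  t=0, k=0, n=0
  t=1, k=0, n=1
  t=3, k=0, n=2
  t=3, k=1, n=0
  t=4, k=1, n=1
  t=6, k=1, n=2
  t=9, k=1, n=3
  t=9, k=2, n=0
  t=10, k=2, n=1
  t=12, k=2, n=2
  t=15, k=2, n=3
  t=19, k=2, n=4
  t=19, k=3, n=0
  t=20, k=3, n=1
  t=22, k=3, n=2
  t=25, k=3, n=3
  t=29, k=3, n=4
  t=34, k=3, n=5
  t=34, k=4, n=0
  t=35, k=4, n=1
  t=37, k=4, n=2
  t=40, k=4, n=3
  t=44, k=4, n=4
  t=49, k=4, n=5
  t=55, k=4, n=6

Final answer: 55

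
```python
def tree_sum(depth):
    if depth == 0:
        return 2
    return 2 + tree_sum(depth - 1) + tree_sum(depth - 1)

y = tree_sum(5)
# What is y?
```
Call trace (a repeated sub-call is expanded the first time; later identical calls just restate its return value):
tree_sum(depth=5)
  tree_sum(depth=4)
    tree_sum(depth=3)
      tree_sum(depth=2)
        tree_sum(depth=1)
          tree_sum(depth=0)
          -> return 2
          tree_sum(depth=0)
          -> return 2
        -> return 6
        tree_sum(depth=1) -> return 6  (same call as traced above)
      -> return 14
      tree_sum(depth=2) -> return 14  (same call as traced above)
    -> return 30
    tree_sum(depth=3) -> return 30  (same call as traced above)
  -> return 62
  tree_sum(depth=4) -> return 62  (same call as traced above)
-> return 126

Final answer: 126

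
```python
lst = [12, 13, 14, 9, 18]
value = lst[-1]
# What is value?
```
Trace:
  lst=[12, 13, 14, 9, 18]
  lst=[12, 13, 14, 9, 18], value=18

Final answer: 18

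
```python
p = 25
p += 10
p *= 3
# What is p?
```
Trace:
  p=25
  p=35
  p=105

Final answer: 105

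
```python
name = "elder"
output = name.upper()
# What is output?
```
Trace:
  name='elder'
  name='elder', output='ELDER'

Final answer: 'ELDER'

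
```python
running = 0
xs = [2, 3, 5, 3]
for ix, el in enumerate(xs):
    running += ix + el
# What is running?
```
Trace:
  running=0
  running=2, ix=0, el=2
  running=6, ix=1, el=3
  running=13, ix=2, el=5
  running=19, ix=3, el=3

Final answer: 19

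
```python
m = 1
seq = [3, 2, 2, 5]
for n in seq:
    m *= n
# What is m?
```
Trace:
  m=1
  m=3, n=3
  m=6, n=2
  m=12, n=2
  m=60, n=5

Final answer: 60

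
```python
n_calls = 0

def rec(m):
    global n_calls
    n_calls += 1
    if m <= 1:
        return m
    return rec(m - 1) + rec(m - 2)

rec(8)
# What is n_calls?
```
Call trace (a repeated sub-call is expanded the first time; later identical calls just restate its return value):
rec(m=8)
  rec(m=7)
    rec(m=6)
      rec(m=5)
        rec(m=4)
          rec(m=3)
            rec(m=2)
              rec(m=1)
              -> return 1
              rec(m=0)
              -> return 0
            -> return 1
            rec(m=1)
            -> return 1
          -> return 2
          rec(m=2) -> return 1  (same call as traced above)
        -> return 3
        rec(m=3) -> return 2  (same call as traced above)
      -> return 5
      rec(m=4) -> return 3  (same call as traced above)
    -> return 8
    rec(m=5) -> return 5  (same call as traced above)
  -> return 13
  rec(m=6) -> return 8  (same call as traced above)
-> return 21

n_calls is incremented once per call, so count the calls in each subtree. Let C(m) = number of calls made by rec(m).
C(0) = C(1) = 1 (base case, no recursion); C(m) = 1 + C(m - 1) + C(m - 2) otherwise.
C(2) = 1 + C(1) + C(0) = 1 + 1 + 1 = 3
C(3) = 1 + C(2) + C(1) = 1 + 3 + 1 = 5
C(4) = 1 + C(3) + C(2) = 1 + 5 + 3 = 9
C(5) = 1 + C(4) + C(3) = 1 + 9 + 5 = 15
C(6) = 1 + C(5) + C(4) = 1 + 15 + 9 = 25
C(7) = 1 + C(6) + C(5) = 1 + 25 + 15 = 41
C(8) = 1 + C(7) + C(6) = 1 + 41 + 25 = 67
n_calls = C(8) = 67

Final answer: 67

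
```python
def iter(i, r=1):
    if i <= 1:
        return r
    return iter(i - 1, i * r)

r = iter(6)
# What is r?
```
Call trace:
iter(i=6, r=1)
  iter(i=5, r=6)
    iter(i=4, r=30)
      iter(i=3, r=120)
        iter(i=2, r=360)
          iter(i=1, r=720)
          -> return 720
        -> return 720
      -> return 720
    -> return 720
  -> return 720
-> return 720

Final answer: 720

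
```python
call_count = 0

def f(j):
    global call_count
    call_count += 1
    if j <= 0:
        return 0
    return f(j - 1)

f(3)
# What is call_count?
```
Call trace:
f(j=3)
  f(j=2)
    f(j=1)
      f(j=0)
      -> return 0
    -> return 0
  -> return 0
-> return 0

call_count is incremented once per call. f is entered once for each j = 3, 2, 1, 0 (the j <= 0 call returns without recursing), i.e. 3 + 1 calls.
call_count = 4

Final answer: 4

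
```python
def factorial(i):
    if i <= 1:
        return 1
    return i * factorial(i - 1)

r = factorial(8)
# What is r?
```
Call trace:
factorial(i=8)
  factorial(i=7)
    factorial(i=6)
      factorial(i=5)
        factorial(i=4)
          factorial(i=3)
            factorial(i=2)
              factorial(i=1)
              -> return 1
            -> return 2
          -> return 6
        -> return 24
      -> return 120
    -> return 720
  -> return 5040
-> return 40320

Final answer: 40320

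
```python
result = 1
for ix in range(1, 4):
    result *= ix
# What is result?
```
Trace:
  result=1
  result=1, ix=1
  result=2, ix=2
  result=6, ix=3

Final answer: 6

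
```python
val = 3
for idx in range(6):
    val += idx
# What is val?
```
Trace:
  val=3
  val=3, idx=0
  val=4, idx=1
  val=6, idx=2
  val=9, idx=3
  val=13, idx=4
  val=18, idx=5

Final answer: 18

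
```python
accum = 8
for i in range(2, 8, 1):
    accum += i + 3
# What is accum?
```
Trace:
  accum=8
  accum=13, i=2
  accum=19, i=3
  accum=26, i=4
  accum=34, i=5
  accum=43, i=6
  accum=53, i=7

Final answer: 53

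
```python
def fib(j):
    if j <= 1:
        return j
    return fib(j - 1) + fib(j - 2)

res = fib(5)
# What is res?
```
Call trace (a repeated sub-call is expanded the first time; later identical calls just restate its return value):
fib(j=5)
  fib(j=4)
    fib(j=3)
      fib(j=2)
        fib(j=1)
        -> return 1
        fib(j=0)
        -> return 0
      -> return 1
      fib(j=1)
      -> return 1
    -> return 2
    fib(j=2) -> return 1  (same call as traced above)
  -> return 3
  fib(j=3) -> return 2  (same call as traced above)
-> return 5

Final answer: 5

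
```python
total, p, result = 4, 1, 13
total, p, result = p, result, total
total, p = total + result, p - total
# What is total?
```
Trace:
  total=4, p=1, result=13
  total=1, p=13, result=4
  total=5, p=12, result=4

Final answer: 5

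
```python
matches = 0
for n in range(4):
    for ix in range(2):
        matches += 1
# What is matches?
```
Trace:
  matches=0
  matches=1, n=0, ix=0
  matches=2, n=0, ix=1
  matches=3, n=1, ix=0
  matches=4, n=1, ix=1
  matches=5, n=2, ix=0
  matches=6, n=2, ix=1
  matches=7, n=3, ix=0
  matches=8, n=3, ix=1

Final answer: 8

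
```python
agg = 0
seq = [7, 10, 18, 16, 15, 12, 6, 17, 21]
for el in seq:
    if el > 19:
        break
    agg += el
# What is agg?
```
Trace:
  agg=0
  agg=7, el=7
  agg=17, el=10
  agg=35, el=18
  agg=51, el=16
  agg=66, el=15
  agg=78, el=12
  agg=84, el=6
  agg=101, el=17
  agg=101, el=21

Final answer: 101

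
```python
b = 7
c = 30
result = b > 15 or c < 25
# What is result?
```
Trace:
  b=7
  b=7, c=30
  b=7, c=30, result=False

Final answer: False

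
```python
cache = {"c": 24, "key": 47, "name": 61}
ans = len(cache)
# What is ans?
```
Trace:
  cache={'c': 24, 'key': 47, 'name': 61}
  cache={'c': 24, 'key': 47, 'name': 61}, ans=3

Final answer: 3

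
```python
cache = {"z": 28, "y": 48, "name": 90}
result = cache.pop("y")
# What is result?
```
Trace:
  cache={'z': 28, 'y': 48, 'name': 90}
  cache={'z': 28, 'name': 90}, result=48

Final answer: 48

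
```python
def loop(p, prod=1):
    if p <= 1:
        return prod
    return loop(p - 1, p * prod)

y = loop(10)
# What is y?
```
Call trace:
loop(p=10, prod=1)
  loop(p=9, prod=10)
    loop(p=8, prod=90)
      loop(p=7, prod=720)
        loop(p=6, prod=5040)
          loop(p=5, prod=30240)
            loop(p=4, prod=151200)
              loop(p=3, prod=604800)
                loop(p=2, prod=1814400)
                  loop(p=1, prod=3628800)
                  -> return 3628800
                -> return 3628800
              -> return 3628800
            -> return 3628800
          -> return 3628800
        -> return 3628800
      -> return 3628800
    -> return 3628800
  -> return 3628800
-> return 3628800

Final answer: 3628800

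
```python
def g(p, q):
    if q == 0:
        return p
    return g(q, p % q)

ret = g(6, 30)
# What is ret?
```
Call trace:
g(p=6, q=30)
  g(p=30, q=6)
    g(p=6, q=0)
    -> return 6
  -> return 6
-> return 6

Final answer: 6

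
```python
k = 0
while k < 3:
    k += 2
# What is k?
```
Trace:
  k=0
  k=2
  k=4

Final answer: 4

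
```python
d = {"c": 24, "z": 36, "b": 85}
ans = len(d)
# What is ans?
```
Trace:
  d={'c': 24, 'z': 36, 'b': 85}
  d={'c': 24, 'z': 36, 'b': 85}, ans=3

Final answer: 3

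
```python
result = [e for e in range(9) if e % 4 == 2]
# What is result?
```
Trace:
  e=0
  e=1
  e=2
  e=3
  e=4
  e=5
  e=6
  e=7
  e=8
  result=[2, 6]

Final answer: [2, 6]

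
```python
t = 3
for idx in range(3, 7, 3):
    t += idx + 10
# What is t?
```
Trace:
  t=3
  t=16, idx=3
  t=32, idx=6

Final answer: 32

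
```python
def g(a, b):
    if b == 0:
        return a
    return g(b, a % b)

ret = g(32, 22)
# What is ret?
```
Call trace:
g(a=32, b=22)
  g(a=22, b=10)
    g(a=10, b=2)
      g(a=2, b=0)
      -> return 2
    -> return 2
  -> return 2
-> return 2

Final answer: 2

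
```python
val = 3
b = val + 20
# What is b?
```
Trace:
  val=3
  val=3, b=23

Final answer: 23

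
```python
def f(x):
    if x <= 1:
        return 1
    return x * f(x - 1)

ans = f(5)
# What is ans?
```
Call trace:
f(x=5)
  f(x=4)
    f(x=3)
      f(x=2)
        f(x=1)
        -> return 1
      -> return 2
    -> return 6
  -> return 24
-> return 120

Final answer: 120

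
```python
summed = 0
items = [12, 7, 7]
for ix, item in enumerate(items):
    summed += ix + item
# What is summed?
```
Trace:
  summed=0
  summed=12, ix=0, item=12
  summed=20, ix=1, item=7
  summed=29, ix=2, item=7

Final answer: 29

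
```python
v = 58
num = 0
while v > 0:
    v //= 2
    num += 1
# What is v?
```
Trace:
  v=58
  v=58, num=0
  v=29, num=1
  v=14, num=2
  v=7, num=3
  v=3, num=4
  v=1, num=5
  v=0, num=6

Final answer: 0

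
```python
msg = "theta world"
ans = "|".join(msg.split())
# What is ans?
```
Trace:
  msg='theta world'
  msg='theta world', ans='theta|world'

Final answer: 'theta|world'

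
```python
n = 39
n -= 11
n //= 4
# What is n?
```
Trace:
  n=39
  n=28
  n=7

Final answer: 7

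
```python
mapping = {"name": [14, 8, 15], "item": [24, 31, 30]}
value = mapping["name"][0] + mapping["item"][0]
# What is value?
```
Trace:
  mapping={'name': [14, 8, 15], 'item': [24, 31, 30]}
  mapping={'name': [14, 8, 15], 'item': [24, 31, 30]}, value=38

Final answer: 38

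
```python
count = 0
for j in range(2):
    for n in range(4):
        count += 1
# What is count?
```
Trace:
  count=0
  count=1, j=0, n=0
  count=2, j=0, n=1
  count=3, j=0, n=2
  count=4, j=0, n=3
  count=5, j=1, n=0
  count=6, j=1, n=1
  count=7, j=1, n=2
  count=8, j=1, n=3

Final answer: 8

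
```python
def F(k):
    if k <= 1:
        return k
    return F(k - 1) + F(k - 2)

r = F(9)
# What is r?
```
Call trace (a repeated sub-call is expanded the first time; later identical calls just restate its return value):
F(k=9)
  F(k=8)
    F(k=7)
      F(k=6)
        F(k=5)
          F(k=4)
            F(k=3)
              F(k=2)
                F(k=1)
                -> return 1
                F(k=0)
                -> return 0
              -> return 1
              F(k=1)
              -> return 1
            -> return 2
            F(k=2) -> return 1  (same call as traced above)
          -> return 3
          F(k=3) -> return 2  (same call as traced above)
        -> return 5
        F(k=4) -> return 3  (same call as traced above)
      -> return 8
      F(k=5) -> return 5  (same call as traced above)
    -> return 13
    F(k=6) -> return 8  (same call as traced above)
  -> return 21
  F(k=7) -> return 13  (same call as traced above)
-> return 34

Final answer: 34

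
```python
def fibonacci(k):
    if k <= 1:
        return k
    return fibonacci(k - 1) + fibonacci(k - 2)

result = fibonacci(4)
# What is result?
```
Call trace (a repeated sub-call is expanded the first time; later identical calls just restate its return value):
fibonacci(k=4)
  fibonacci(k=3)
    fibonacci(k=2)
      fibonacci(k=1)
      -> return 1
      fibonacci(k=0)
      -> return 0
    -> return 1
    fibonacci(k=1)
    -> return 1
  -> return 2
  fibonacci(k=2) -> return 1  (same call as traced above)
-> return 3

Final answer: 3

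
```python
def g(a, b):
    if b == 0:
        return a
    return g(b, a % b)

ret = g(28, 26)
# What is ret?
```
Call trace:
g(a=28, b=26)
  g(a=26, b=2)
    g(a=2, b=0)
    -> return 2
  -> return 2
-> return 2

Final answer: 2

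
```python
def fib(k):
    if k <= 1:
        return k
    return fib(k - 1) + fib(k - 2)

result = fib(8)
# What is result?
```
Call trace (a repeated sub-call is expanded the first time; later identical calls just restate its return value):
fib(k=8)
  fib(k=7)
    fib(k=6)
      fib(k=5)
        fib(k=4)
          fib(k=3)
            fib(k=2)
              fib(k=1)
              -> return 1
              fib(k=0)
              -> return 0
            -> return 1
            fib(k=1)
            -> return 1
          -> return 2
          fib(k=2) -> return 1  (same call as traced above)
        -> return 3
        fib(k=3) -> return 2  (same call as traced above)
      -> return 5
      fib(k=4) -> return 3  (same call as traced above)
    -> return 8
    fib(k=5) -> return 5  (same call as traced above)
  -> return 13
  fib(k=6) -> return 8  (same call as traced above)
-> return 21

Final answer: 21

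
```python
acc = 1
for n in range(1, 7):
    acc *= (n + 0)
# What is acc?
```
Trace:
  acc=1
  acc=1, n=1
  acc=2, n=2
  acc=6, n=3
  acc=24, n=4
  acc=120, n=5
  acc=720, n=6

Final answer: 720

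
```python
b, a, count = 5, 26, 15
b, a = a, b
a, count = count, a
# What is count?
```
Trace:
  b=5, a=26, count=15
  b=26, a=5, count=15
  b=26, a=15, count=5

Final answer: 5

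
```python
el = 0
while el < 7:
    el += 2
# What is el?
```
Trace:
  el=0
  el=2
  el=4
  el=6
  el=8

Final answer: 8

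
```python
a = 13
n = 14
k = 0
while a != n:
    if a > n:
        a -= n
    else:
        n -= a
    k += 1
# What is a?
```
Trace:
  a=13
  a=13, n=14
  a=13, n=14, k=0
  a=13, n=1, k=1
  a=12, n=1, k=2
  a=11, n=1, k=3
  a=10, n=1, k=4
  a=9, n=1, k=5
  a=8, n=1, k=6
  a=7, n=1, k=7
  a=6, n=1, k=8
  a=5, n=1, k=9
  a=4, n=1, k=10
  a=3, n=1, k=11
  a=2, n=1, k=12
  a=1, n=1, k=13

Final answer: 1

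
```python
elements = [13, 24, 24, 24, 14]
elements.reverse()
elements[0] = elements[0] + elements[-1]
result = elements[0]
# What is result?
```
Trace:
  elements=[13, 24, 24, 24, 14]
  elements=[14, 24, 24, 24, 13]
  elements=[27, 24, 24, 24, 13]
  elements=[27, 24, 24, 24, 13], result=27

Final answer: 27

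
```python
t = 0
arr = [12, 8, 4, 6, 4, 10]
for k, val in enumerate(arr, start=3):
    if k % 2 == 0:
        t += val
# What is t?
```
Trace:
  t=0
  t=0, k=3, val=12
  t=8, k=4, val=8
  t=8, k=5, val=4
  t=14, k=6, val=6
  t=14, k=7, val=4
  t=24, k=8, val=10

Final answer: 24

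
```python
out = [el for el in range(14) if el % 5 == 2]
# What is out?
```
Trace:
  el=0
  el=1
  el=2
  el=3
  el=4
  el=5
  el=6
  el=7
  el=8
  el=9
  el=10
  el=11
  el=12
  el=13
  out=[2, 7, 12]

Final answer: [2, 7, 12]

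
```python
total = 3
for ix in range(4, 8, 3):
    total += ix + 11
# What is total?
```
Trace:
  total=3
  total=18, ix=4
  total=36, ix=7

Final answer: 36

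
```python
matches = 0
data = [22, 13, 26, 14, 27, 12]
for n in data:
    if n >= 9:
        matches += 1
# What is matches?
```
Trace:
  matches=0
  matches=1, n=22
  matches=2, n=13
  matches=3, n=26
  matches=4, n=14
  matches=5, n=27
  matches=6, n=12

Final answer: 6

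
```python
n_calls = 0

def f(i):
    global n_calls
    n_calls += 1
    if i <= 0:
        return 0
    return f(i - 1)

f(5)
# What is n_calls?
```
Call trace:
f(i=5)
  f(i=4)
    f(i=3)
      f(i=2)
        f(i=1)
          f(i=0)
          -> return 0
        -> return 0
      -> return 0
    -> return 0
  -> return 0
-> return 0

n_calls is incremented once per call. f is entered once for each i = 5, 4, 3, 2, 1, 0 (the i <= 0 call returns without recursing), i.e. 5 + 1 calls.
n_calls = 6

Final answer: 6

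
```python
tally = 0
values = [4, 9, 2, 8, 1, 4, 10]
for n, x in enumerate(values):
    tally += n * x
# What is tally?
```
Trace:
  tally=0
  tally=0, n=0, x=4
  tally=9, n=1, x=9
  tally=13, n=2, x=2
  tally=37, n=3, x=8
  tally=41, n=4, x=1
  tally=61, n=5, x=4
  tally=121, n=6, x=10

Final answer: 121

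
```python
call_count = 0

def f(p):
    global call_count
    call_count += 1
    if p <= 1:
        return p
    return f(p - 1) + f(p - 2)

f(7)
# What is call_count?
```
Call trace (a repeated sub-call is expanded the first time; later identical calls just restate its return value):
f(p=7)
  f(p=6)
    f(p=5)
      f(p=4)
        f(p=3)
          f(p=2)
            f(p=1)
            -> return 1
            f(p=0)
            -> return 0
          -> return 1
          f(p=1)
          -> return 1
        -> return 2
        f(p=2) -> return 1  (same call as traced above)
      -> return 3
      f(p=3) -> return 2  (same call as traced above)
    -> return 5
    f(p=4) -> return 3  (same call as traced above)
  -> return 8
  f(p=5) -> return 5  (same call as traced above)
-> return 13

call_count is incremented once per call, so count the calls in each subtree. Let C(p) = number of calls made by f(p).
C(0) = C(1) = 1 (base case, no recursion); C(p) = 1 + C(p - 1) + C(p - 2) otherwise.
C(2) = 1 + C(1) + C(0) = 1 + 1 + 1 = 3
C(3) = 1 + C(2) + C(1) = 1 + 3 + 1 = 5
C(4) = 1 + C(3) + C(2) = 1 + 5 + 3 = 9
C(5) = 1 + C(4) + C(3) = 1 + 9 + 5 = 15
C(6) = 1 + C(5) + C(4) = 1 + 15 + 9 = 25
C(7) = 1 + C(6) + C(5) = 1 + 25 + 15 = 41
call_count = C(7) = 41

Final answer: 41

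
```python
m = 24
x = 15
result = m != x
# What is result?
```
Trace:
  m=24
  m=24, x=15
  m=24, x=15, result=True

Final answer: True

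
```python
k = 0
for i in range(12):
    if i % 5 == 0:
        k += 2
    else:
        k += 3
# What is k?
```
Trace:
  k=0
  k=2, i=0
  k=5, i=1
  k=8, i=2
  k=11, i=3
  k=14, i=4
  k=16, i=5
  k=19, i=6
  k=22, i=7
  k=25, i=8
  k=28, i=9
  k=30, i=10
  k=33, i=11

Final answer: 33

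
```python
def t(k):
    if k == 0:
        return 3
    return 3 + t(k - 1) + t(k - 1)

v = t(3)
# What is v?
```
Call trace (a repeated sub-call is expanded the first time; later identical calls just restate its return value):
t(k=3)
  t(k=2)
    t(k=1)
      t(k=0)
      -> return 3
      t(k=0)
      -> return 3
    -> return 9
    t(k=1) -> return 9  (same call as traced above)
  -> return 21
  t(k=2) -> return 21  (same call as traced above)
-> return 45

Final answer: 45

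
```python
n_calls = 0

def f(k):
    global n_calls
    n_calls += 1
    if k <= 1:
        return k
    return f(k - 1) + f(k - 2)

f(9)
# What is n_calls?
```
Call trace (a repeated sub-call is expanded the first time; later identical calls just restate its return value):
f(k=9)
  f(k=8)
    f(k=7)
      f(k=6)
        f(k=5)
          f(k=4)
            f(k=3)
              f(k=2)
                f(k=1)
                -> return 1
                f(k=0)
                -> return 0
              -> return 1
              f(k=1)
              -> return 1
            -> return 2
            f(k=2) -> return 1  (same call as traced above)
          -> return 3
          f(k=3) -> return 2  (same call as traced above)
        -> return 5
        f(k=4) -> return 3  (same call as traced above)
      -> return 8
      f(k=5) -> return 5  (same call as traced above)
    -> return 13
    f(k=6) -> return 8  (same call as traced above)
  -> return 21
  f(k=7) -> return 13  (same call as traced above)
-> return 34

n_calls is incremented once per call, so count the calls in each subtree. Let C(k) = number of calls made by f(k).
C(0) = C(1) = 1 (base case, no recursion); C(k) = 1 + C(k - 1) + C(k - 2) otherwise.
C(2) = 1 + C(1) + C(0) = 1 + 1 + 1 = 3
C(3) = 1 + C(2) + C(1) = 1 + 3 + 1 = 5
C(4) = 1 + C(3) + C(2) = 1 + 5 + 3 = 9
C(5) = 1 + C(4) + C(3) = 1 + 9 + 5 = 15
C(6) = 1 + C(5) + C(4) = 1 + 15 + 9 = 25
C(7) = 1 + C(6) + C(5) = 1 + 25 + 15 = 41
C(8) = 1 + C(7) + C(6) = 1 + 41 + 25 = 67
C(9) = 1 + C(8) + C(7) = 1 + 67 + 41 = 109
n_calls = C(9) = 109

Final answer: 109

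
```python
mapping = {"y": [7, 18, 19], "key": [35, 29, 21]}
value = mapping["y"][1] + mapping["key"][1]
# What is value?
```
Trace:
  mapping={'y': [7, 18, 19], 'key': [35, 29, 21]}
  mapping={'y': [7, 18, 19], 'key': [35, 29, 21]}, value=47

Final answer: 47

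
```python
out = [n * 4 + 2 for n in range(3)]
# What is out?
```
Trace:
  n=0
  n=1
  n=2
  out=[2, 6, 10]

Final answer: [2, 6, 10]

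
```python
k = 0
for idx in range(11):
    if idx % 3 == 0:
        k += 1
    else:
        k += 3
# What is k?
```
Trace:
  k=0
  k=1, idx=0
  k=4, idx=1
  k=7, idx=2
  k=8, idx=3
  k=11, idx=4
  k=14, idx=5
  k=15, idx=6
  k=18, idx=7
  k=21, idx=8
  k=22, idx=9
  k=25, idx=10

Final answer: 25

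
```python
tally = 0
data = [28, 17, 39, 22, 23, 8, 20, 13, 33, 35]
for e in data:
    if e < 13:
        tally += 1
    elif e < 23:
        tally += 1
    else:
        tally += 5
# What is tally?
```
Trace:
  tally=0
  tally=5, e=28
  tally=6, e=17
  tally=11, e=39
  tally=12, e=22
  tally=17, e=23
  tally=18, e=8
  tally=19, e=20
  tally=20, e=13
  tally=25, e=33
  tally=30, e=35

Final answer: 30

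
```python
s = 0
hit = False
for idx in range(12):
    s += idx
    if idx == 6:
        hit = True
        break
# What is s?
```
Trace:
  s=0
  s=0, hit=False
  s=0, hit=False, idx=0
  s=1, hit=False, idx=1
  s=3, hit=False, idx=2
  s=6, hit=False, idx=3
  s=10, hit=False, idx=4
  s=15, hit=False, idx=5
  s=21, hit=True, idx=6

Final answer: 21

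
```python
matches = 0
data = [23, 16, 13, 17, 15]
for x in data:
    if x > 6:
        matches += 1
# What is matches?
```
Trace:
  matches=0
  matches=1, x=23
  matches=2, x=16
  matches=3, x=13
  matches=4, x=17
  matches=5, x=15

Final answer: 5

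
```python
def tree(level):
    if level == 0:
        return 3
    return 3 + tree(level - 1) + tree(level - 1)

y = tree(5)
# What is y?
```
Call trace (a repeated sub-call is expanded the first time; later identical calls just restate its return value):
tree(level=5)
  tree(level=4)
    tree(level=3)
      tree(level=2)
        tree(level=1)
          tree(level=0)
          -> return 3
          tree(level=0)
          -> return 3
        -> return 9
        tree(level=1) -> return 9  (same call as traced above)
      -> return 21
      tree(level=2) -> return 21  (same call as traced above)
    -> return 45
    tree(level=3) -> return 45  (same call as traced above)
  -> return 93
  tree(level=4) -> return 93  (same call as traced above)
-> return 189

Final answer: 189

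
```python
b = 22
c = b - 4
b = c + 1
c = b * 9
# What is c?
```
Trace:
  b=22
  b=22, c=18
  b=19, c=18
  b=19, c=171

Final answer: 171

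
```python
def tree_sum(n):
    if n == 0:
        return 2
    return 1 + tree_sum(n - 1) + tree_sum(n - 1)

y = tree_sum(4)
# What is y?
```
Call trace (a repeated sub-call is expanded the first time; later identical calls just restate its return value):
tree_sum(n=4)
  tree_sum(n=3)
    tree_sum(n=2)
      tree_sum(n=1)
        tree_sum(n=0)
        -> return 2
        tree_sum(n=0)
        -> return 2
      -> return 5
      tree_sum(n=1) -> return 5  (same call as traced above)
    -> return 11
    tree_sum(n=2) -> return 11  (same call as traced above)
  -> return 23
  tree_sum(n=3) -> return 23  (same call as traced above)
-> return 47

Final answer: 47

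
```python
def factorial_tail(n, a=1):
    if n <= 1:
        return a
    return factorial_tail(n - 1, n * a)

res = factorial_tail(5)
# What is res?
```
Call trace:
factorial_tail(n=5, a=1)
  factorial_tail(n=4, a=5)
    factorial_tail(n=3, a=20)
      factorial_tail(n=2, a=60)
        factorial_tail(n=1, a=120)
        -> return 120
      -> return 120
    -> return 120
  -> return 120
-> return 120

Final answer: 120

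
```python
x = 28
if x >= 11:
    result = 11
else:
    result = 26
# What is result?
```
Trace:
  x=28
  x=28, result=11

Final answer: 11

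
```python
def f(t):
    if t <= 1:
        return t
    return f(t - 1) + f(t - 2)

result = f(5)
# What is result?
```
Call trace (a repeated sub-call is expanded the first time; later identical calls just restate its return value):
f(t=5)
  f(t=4)
    f(t=3)
      f(t=2)
        f(t=1)
        -> return 1
        f(t=0)
        -> return 0
      -> return 1
      f(t=1)
      -> return 1
    -> return 2
    f(t=2) -> return 1  (same call as traced above)
  -> return 3
  f(t=3) -> return 2  (same call as traced above)
-> return 5

Final answer: 5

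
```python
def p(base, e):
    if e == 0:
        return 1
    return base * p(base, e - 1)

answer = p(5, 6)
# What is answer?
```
Call trace:
p(base=5, e=6)
  p(base=5, e=5)
    p(base=5, e=4)
      p(base=5, e=3)
        p(base=5, e=2)
          p(base=5, e=1)
            p(base=5, e=0)
            -> return 1
          -> return 5
        -> return 25
      -> return 125
    -> return 625
  -> return 3125
-> return 15625

Final answer: 15625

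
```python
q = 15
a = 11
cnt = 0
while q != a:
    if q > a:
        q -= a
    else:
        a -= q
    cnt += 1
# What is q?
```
Trace:
  q=15
  q=15, a=11
  q=15, a=11, cnt=0
  q=4, a=11, cnt=1
  q=4, a=7, cnt=2
  q=4, a=3, cnt=3
  q=1, a=3, cnt=4
  q=1, a=2, cnt=5
  q=1, a=1, cnt=6

Final answer: 1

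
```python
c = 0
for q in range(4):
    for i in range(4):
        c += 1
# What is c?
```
Trace:
  c=0
  c=1, q=0, i=0
  c=2, q=0, i=1
  c=3, q=0, i=2
  c=4, q=0, i=3
  c=5, q=1, i=0
  c=6, q=1, i=1
  c=7, q=1, i=2
  c=8, q=1, i=3
  c=9, q=2, i=0
  c=10, q=2, i=1
  c=11, q=2, i=2
  c=12, q=2, i=3
  c=13, q=3, i=0
  c=14, q=3, i=1
  c=15, q=3, i=2
  c=16, q=3, i=3

Final answer: 16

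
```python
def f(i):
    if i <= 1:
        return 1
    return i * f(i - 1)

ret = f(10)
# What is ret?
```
Call trace:
f(i=10)
  f(i=9)
    f(i=8)
      f(i=7)
        f(i=6)
          f(i=5)
            f(i=4)
              f(i=3)
                f(i=2)
                  f(i=1)
                  -> return 1
                -> return 2
              -> return 6
            -> return 24
          -> return 120
        -> return 720
      -> return 5040
    -> return 40320
  -> return 362880
-> return 3628800

Final answer: 3628800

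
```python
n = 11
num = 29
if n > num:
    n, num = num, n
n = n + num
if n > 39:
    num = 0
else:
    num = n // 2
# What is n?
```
Trace:
  n=11
  n=11, num=29
  n=11, num=29
  n=40, num=29
  n=40, num=0

Final answer: 40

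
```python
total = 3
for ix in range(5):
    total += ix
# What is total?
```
Trace:
  total=3
  total=3, ix=0
  total=4, ix=1
  total=6, ix=2
  total=9, ix=3
  total=13, ix=4

Final answer: 13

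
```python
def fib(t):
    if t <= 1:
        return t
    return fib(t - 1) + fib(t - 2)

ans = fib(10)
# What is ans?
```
Call trace (a repeated sub-call is expanded the first time; later identical calls just restate its return value):
fib(t=10)
  fib(t=9)
    fib(t=8)
      fib(t=7)
        fib(t=6)
          fib(t=5)
            fib(t=4)
              fib(t=3)
                fib(t=2)
                  fib(t=1)
                  -> return 1
                  fib(t=0)
                  -> return 0
                -> return 1
                fib(t=1)
                -> return 1
              -> return 2
              fib(t=2) -> return 1  (same call as traced above)
            -> return 3
            fib(t=3) -> return 2  (same call as traced above)
          -> return 5
          fib(t=4) -> return 3  (same call as traced above)
        -> return 8
        fib(t=5) -> return 5  (same call as traced above)
      -> return 13
      fib(t=6) -> return 8  (same call as traced above)
    -> return 21
    fib(t=7) -> return 13  (same call as traced above)
  -> return 34
  fib(t=8) -> return 21  (same call as traced above)
-> return 55

Final answer: 55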